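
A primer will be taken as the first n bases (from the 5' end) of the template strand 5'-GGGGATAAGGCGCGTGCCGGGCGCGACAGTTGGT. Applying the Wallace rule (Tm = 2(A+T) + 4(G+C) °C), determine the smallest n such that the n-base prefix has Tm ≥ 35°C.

n = 11

First 10 bases: GGGGATAAGG → Tm = 32°C (< 35°C)
First 11 bases: GGGGATAAGGC → Tm = 36°C (≥ 35°C)
Since every base adds ≥2°C, Tm only increases with n, so the threshold is first crossed at n = 11.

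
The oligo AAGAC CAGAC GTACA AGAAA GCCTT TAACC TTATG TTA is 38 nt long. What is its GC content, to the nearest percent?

Counting bases: C=8, T=9, G=6, A=15
G+C = 6 + 8 = 14 out of 38 bases
%GC = 14/38 × 100 = 36.84% ≈ 37%

37%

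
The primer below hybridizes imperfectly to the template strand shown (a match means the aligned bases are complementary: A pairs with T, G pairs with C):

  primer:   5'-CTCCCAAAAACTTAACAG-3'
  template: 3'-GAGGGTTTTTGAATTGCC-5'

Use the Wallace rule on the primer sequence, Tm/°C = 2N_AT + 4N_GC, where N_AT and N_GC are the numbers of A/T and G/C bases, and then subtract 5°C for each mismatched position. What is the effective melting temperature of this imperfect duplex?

Primer base counts: A=8, T=3, G=1, C=6 → A+T=11, G+C=7
Perfect-match Tm = 2(11) + 4(7) = 22 + 28 = 50°C
Mismatches (positions where the bases are not complementary): 1 (at position 17)
Effective Tm = 50 − 1×5 = 50 − 5 = 45°C

45°C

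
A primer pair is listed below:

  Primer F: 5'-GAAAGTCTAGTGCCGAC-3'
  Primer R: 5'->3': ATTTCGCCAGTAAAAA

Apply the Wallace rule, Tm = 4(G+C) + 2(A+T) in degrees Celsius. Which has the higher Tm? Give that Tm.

Primer F: A+T=8, G+C=9 → Tm = 2(8)+4(9) = 52°C
Primer R: A+T=11, G+C=5 → Tm = 2(11)+4(5) = 42°C
52°C vs 42°C → primer F is higher.

Primer F, 52°C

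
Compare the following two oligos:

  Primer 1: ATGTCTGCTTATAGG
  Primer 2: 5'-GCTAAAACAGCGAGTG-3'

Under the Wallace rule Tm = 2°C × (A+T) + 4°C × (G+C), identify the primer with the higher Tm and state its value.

Primer 2, 48°C

Primer 1: A+T=9, G+C=6 → Tm = 2(9)+4(6) = 42°C
Primer 2: A+T=8, G+C=8 → Tm = 2(8)+4(8) = 48°C
42°C vs 48°C → primer 2 is higher.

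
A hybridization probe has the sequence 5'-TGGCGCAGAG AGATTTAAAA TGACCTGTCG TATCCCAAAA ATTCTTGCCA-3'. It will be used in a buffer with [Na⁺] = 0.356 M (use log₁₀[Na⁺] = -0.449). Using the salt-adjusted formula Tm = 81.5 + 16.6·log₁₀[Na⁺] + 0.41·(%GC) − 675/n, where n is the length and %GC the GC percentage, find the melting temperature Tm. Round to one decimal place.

77.8°C

Length n = 50. Counting bases: T=13, G=10, C=11, A=16
G+C = 21, so %GC = 21/50 × 100 = 42%
Salt term: 16.6 × (-0.449) = -7.453
GC term: 0.41 × 42 = 17.22; length term: −675/50 = −13.5
Tm = 81.5 + (-7.453) + 17.22 − 13.5 = 77.767 → 77.8°C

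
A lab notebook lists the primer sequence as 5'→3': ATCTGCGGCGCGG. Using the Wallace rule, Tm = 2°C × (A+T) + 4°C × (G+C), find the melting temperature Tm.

Base counts: C=4, G=6, T=2, A=1
So N_AT = 3 and N_GC = 10.
Tm = 2(3) + 4(10) = 6 + 40 = 46°C

46°C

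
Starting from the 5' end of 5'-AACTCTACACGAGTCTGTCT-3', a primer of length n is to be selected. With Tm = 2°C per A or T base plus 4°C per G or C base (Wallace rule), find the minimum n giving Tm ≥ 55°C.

First 18 bases: AACTCTACACGAGTCTGT → Tm = 52°C (< 55°C)
First 19 bases: AACTCTACACGAGTCTGTC → Tm = 56°C (≥ 55°C)
Since every base adds ≥2°C, Tm only increases with n, so the threshold is first crossed at n = 19.

n = 19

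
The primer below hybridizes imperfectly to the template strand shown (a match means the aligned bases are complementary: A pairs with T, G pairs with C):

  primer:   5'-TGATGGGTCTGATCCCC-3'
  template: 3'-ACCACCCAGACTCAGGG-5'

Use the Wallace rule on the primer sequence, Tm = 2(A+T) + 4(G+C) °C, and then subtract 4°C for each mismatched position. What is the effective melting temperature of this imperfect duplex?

Primer base counts: A=2, T=5, G=5, C=5 → A+T=7, G+C=10
Perfect-match Tm = 2(7) + 4(10) = 14 + 40 = 54°C
Mismatches (positions where the bases are not complementary): 3 (at positions 3, 13, 14)
Effective Tm = 54 − 3×4 = 54 − 12 = 42°C

42°C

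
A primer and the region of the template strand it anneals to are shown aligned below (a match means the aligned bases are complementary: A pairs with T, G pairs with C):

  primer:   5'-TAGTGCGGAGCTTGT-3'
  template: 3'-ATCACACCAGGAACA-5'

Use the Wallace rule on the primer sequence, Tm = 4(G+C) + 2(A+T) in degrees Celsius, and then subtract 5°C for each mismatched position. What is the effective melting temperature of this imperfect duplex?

Primer base counts: A=2, T=5, G=6, C=2 → A+T=7, G+C=8
Perfect-match Tm = 2(7) + 4(8) = 14 + 32 = 46°C
Mismatches (positions where the bases are not complementary): 3 (at positions 6, 9, 10)
Effective Tm = 46 − 3×5 = 46 − 15 = 31°C

31°C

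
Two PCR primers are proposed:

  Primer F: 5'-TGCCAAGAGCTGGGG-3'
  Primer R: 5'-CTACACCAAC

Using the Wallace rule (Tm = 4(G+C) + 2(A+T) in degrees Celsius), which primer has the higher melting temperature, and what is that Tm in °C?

Primer F, 50°C

Primer F: A+T=5, G+C=10 → Tm = 2(5)+4(10) = 50°C
Primer R: A+T=5, G+C=5 → Tm = 2(5)+4(5) = 30°C
50°C vs 30°C → primer F is higher.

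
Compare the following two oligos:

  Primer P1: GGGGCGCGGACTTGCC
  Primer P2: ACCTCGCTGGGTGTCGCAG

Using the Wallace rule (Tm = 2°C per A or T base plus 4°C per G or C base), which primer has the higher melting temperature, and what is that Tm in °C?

Primer P1: A+T=3, G+C=13 → Tm = 2(3)+4(13) = 58°C
Primer P2: A+T=6, G+C=13 → Tm = 2(6)+4(13) = 64°C
58°C vs 64°C → primer P2 is higher.

Primer P2, 64°C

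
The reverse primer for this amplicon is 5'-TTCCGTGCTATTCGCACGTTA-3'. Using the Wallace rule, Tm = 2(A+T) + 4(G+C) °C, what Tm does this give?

62°C

Base counts: A=3, C=6, T=8, G=4
So N_AT = 11 and N_GC = 10.
Tm = 2(11) + 4(10) = 22 + 40 = 62°C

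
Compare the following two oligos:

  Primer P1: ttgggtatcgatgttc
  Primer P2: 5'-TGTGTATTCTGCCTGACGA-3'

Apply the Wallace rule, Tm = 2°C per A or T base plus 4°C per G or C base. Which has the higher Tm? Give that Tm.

Primer P1: A+T=9, G+C=7 → Tm = 2(9)+4(7) = 46°C
Primer P2: A+T=10, G+C=9 → Tm = 2(10)+4(9) = 56°C
46°C vs 56°C → primer P2 is higher.

Primer P2, 56°C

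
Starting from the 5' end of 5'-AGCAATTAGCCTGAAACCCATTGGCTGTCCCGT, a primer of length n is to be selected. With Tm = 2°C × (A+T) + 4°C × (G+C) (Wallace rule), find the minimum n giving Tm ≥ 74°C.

n = 25

First 24 bases: AGCAATTAGCCTGAAACCCATTGG → Tm = 70°C (< 74°C)
First 25 bases: AGCAATTAGCCTGAAACCCATTGGC → Tm = 74°C (≥ 74°C)
Since every base adds ≥2°C, Tm only increases with n, so the threshold is first crossed at n = 25.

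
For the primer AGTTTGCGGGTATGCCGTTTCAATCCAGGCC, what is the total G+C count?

Base counts: T=9, G=9, C=8, A=5
G+C = 9 + 8 = 17

17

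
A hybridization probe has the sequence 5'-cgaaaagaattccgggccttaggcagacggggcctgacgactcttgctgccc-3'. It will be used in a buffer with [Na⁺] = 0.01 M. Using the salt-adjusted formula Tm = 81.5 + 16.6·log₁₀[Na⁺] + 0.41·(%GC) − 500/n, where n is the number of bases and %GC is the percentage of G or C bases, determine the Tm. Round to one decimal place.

Length n = 52. Counting bases: G=16, A=11, C=16, T=9
G+C = 32, so %GC = 32/52 × 100 = 61.538%
Salt term: 16.6 × (-2) = -33.2
GC term: 0.41 × 61.538 = 25.231; length term: −500/52 = −9.615
Tm = 81.5 + (-33.2) + 25.231 − 9.615 = 63.916 → 63.9°C

63.9°C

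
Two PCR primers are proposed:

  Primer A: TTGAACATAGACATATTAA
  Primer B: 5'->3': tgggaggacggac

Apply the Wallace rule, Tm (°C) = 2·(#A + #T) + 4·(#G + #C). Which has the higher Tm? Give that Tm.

Primer A, 46°C

Primer A: A+T=15, G+C=4 → Tm = 2(15)+4(4) = 46°C
Primer B: A+T=4, G+C=9 → Tm = 2(4)+4(9) = 44°C
46°C vs 44°C → primer A is higher.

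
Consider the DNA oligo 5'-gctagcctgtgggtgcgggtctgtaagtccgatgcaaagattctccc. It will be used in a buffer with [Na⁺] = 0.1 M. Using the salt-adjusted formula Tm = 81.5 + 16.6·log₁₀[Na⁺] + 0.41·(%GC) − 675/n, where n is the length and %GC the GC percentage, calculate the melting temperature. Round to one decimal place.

74.1°C

Length n = 47. A=8, G=15, C=12, T=12
G+C = 27, so %GC = 27/47 × 100 = 57.447%
Salt term: 16.6 × (-1) = -16.6
GC term: 0.41 × 57.447 = 23.553; length term: −675/47 = −14.362
Tm = 81.5 + (-16.6) + 23.553 − 14.362 = 74.091 → 74.1°C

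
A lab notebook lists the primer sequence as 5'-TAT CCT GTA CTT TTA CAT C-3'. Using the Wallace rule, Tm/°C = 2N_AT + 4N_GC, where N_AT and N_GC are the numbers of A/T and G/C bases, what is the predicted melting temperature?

Base counts: C=5, G=1, A=4, T=9
AT pairs contribute 13, GC pairs contribute 6.
Tm = 2×13 + 4×6 = 50°C

50°C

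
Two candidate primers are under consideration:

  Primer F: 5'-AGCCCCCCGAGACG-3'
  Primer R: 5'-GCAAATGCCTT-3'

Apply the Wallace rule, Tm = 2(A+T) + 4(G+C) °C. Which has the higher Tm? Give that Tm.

Primer F: A+T=3, G+C=11 → Tm = 2(3)+4(11) = 50°C
Primer R: A+T=6, G+C=5 → Tm = 2(6)+4(5) = 32°C
50°C vs 32°C → primer F is higher.

Primer F, 50°C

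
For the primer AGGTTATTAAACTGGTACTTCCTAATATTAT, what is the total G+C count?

Counting bases: G=4, A=10, T=13, C=4
G+C = 4 + 4 = 8

8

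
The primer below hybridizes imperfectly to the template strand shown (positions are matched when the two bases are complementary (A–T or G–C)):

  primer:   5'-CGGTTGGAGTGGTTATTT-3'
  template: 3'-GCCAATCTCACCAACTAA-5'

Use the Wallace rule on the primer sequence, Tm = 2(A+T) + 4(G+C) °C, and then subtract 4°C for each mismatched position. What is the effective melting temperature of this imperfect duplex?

40°C

Primer base counts: A=2, T=8, G=7, C=1 → A+T=10, G+C=8
Perfect-match Tm = 2(10) + 4(8) = 20 + 32 = 52°C
Mismatches (positions where the bases are not complementary): 3 (at positions 6, 15, 16)
Effective Tm = 52 − 3×4 = 52 − 12 = 40°C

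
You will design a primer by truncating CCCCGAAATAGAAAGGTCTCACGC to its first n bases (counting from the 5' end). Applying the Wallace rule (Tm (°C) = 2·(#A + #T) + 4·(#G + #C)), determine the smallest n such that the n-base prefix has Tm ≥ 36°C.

n = 12

First 11 bases: CCCCGAAATAG → Tm = 34°C (< 36°C)
First 12 bases: CCCCGAAATAGA → Tm = 36°C (≥ 36°C)
Since every base adds ≥2°C, Tm only increases with n, so the threshold is first crossed at n = 12.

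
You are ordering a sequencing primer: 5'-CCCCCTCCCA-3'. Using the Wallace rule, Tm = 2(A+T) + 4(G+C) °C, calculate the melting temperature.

Base counts: G=0, C=8, A=1, T=1
So N_AT = 2 and N_GC = 8.
Tm = 2(2) + 4(8) = 4 + 32 = 36°C

36°C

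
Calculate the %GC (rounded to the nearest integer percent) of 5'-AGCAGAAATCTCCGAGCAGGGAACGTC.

G=8, C=7, T=3, A=9
G+C = 8 + 7 = 15 out of 27 bases
%GC = 15/27 × 100 = 55.56% ≈ 56%

56%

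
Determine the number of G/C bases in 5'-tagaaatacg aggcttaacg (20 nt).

G=5, T=4, A=8, C=3
G+C = 5 + 3 = 8

8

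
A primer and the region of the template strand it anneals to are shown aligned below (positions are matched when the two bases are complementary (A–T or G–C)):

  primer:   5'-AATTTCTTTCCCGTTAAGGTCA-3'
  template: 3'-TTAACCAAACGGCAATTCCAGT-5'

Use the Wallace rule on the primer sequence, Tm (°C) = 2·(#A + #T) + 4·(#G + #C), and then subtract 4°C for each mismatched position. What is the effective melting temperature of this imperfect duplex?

48°C

Primer base counts: A=5, T=9, G=3, C=5 → A+T=14, G+C=8
Perfect-match Tm = 2(14) + 4(8) = 28 + 32 = 60°C
Mismatches (positions where the bases are not complementary): 3 (at positions 5, 6, 10)
Effective Tm = 60 − 3×4 = 60 − 12 = 48°C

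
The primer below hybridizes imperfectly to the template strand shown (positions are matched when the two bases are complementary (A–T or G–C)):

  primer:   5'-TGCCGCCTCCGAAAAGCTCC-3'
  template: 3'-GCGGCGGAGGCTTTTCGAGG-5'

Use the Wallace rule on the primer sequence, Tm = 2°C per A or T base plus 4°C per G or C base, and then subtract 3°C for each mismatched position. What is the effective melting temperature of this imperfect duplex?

63°C

Primer base counts: A=4, T=3, G=4, C=9 → A+T=7, G+C=13
Perfect-match Tm = 2(7) + 4(13) = 14 + 52 = 66°C
Mismatches (positions where the bases are not complementary): 1 (at position 1)
Effective Tm = 66 − 1×3 = 66 − 3 = 63°C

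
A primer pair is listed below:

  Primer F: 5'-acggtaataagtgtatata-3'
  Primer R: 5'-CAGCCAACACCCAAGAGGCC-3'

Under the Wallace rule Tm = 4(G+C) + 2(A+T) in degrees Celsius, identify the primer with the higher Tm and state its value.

Primer R, 66°C

Primer F: A+T=14, G+C=5 → Tm = 2(14)+4(5) = 48°C
Primer R: A+T=7, G+C=13 → Tm = 2(7)+4(13) = 66°C
48°C vs 66°C → primer R is higher.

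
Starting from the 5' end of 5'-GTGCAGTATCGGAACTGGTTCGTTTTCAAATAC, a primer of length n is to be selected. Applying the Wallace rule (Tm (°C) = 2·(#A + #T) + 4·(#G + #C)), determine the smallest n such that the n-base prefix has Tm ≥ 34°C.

First 10 bases: GTGCAGTATC → Tm = 30°C (< 34°C)
First 11 bases: GTGCAGTATCG → Tm = 34°C (≥ 34°C)
Since every base adds ≥2°C, Tm only increases with n, so the threshold is first crossed at n = 11.

n = 11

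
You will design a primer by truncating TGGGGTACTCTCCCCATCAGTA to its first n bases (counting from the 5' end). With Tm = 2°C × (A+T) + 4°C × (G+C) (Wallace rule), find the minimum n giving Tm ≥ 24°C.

First 7 bases: TGGGGTA → Tm = 22°C (< 24°C)
First 8 bases: TGGGGTAC → Tm = 26°C (≥ 24°C)
Since every base adds ≥2°C, Tm only increases with n, so the threshold is first crossed at n = 8.

n = 8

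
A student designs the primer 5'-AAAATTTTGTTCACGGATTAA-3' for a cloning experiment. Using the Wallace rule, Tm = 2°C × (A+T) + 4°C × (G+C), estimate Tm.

52°C

Base counts: A=8, G=3, T=8, C=2
AT pairs contribute 16, GC pairs contribute 5.
Tm = 4·5 + 2·16 = 20 + 32 = 52°C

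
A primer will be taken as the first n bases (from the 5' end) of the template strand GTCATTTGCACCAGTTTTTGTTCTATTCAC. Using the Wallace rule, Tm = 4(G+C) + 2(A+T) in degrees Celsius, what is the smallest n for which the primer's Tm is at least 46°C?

First 15 bases: GTCATTTGCACCAGT → Tm = 44°C (< 46°C)
First 16 bases: GTCATTTGCACCAGTT → Tm = 46°C (≥ 46°C)
Since every base adds ≥2°C, Tm only increases with n, so the threshold is first crossed at n = 16.

n = 16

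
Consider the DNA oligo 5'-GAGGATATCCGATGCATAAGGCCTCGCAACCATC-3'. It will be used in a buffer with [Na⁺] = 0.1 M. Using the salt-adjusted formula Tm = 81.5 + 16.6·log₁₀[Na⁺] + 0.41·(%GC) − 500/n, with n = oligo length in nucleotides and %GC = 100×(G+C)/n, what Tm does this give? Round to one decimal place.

Length n = 34. Scanning the sequence gives T=6, C=10, G=8, A=10.
G+C = 18, so %GC = 18/34 × 100 = 52.941%
Salt term: 16.6 × (-1) = -16.6
GC term: 0.41 × 52.941 = 21.706; length term: −500/34 = −14.706
Tm = 81.5 + (-16.6) + 21.706 − 14.706 = 71.9 → 71.9°C

71.9°C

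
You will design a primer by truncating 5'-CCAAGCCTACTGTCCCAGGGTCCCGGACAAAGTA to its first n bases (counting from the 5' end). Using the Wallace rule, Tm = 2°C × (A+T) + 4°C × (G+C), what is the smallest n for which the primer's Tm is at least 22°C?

n = 7

First 6 bases: CCAAGC → Tm = 20°C (< 22°C)
First 7 bases: CCAAGCC → Tm = 24°C (≥ 22°C)
Since every base adds ≥2°C, Tm only increases with n, so the threshold is first crossed at n = 7.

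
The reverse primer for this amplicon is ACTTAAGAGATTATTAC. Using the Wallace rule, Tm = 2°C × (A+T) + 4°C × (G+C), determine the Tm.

42°C

Base counts: G=2, T=6, C=2, A=7
AT pairs contribute 13, GC pairs contribute 4.
Tm = 4·4 + 2·13 = 16 + 26 = 42°C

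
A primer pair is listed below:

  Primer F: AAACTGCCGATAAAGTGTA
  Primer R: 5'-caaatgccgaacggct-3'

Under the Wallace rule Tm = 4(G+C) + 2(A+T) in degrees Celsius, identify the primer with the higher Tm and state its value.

Primer F, 52°C

Primer F: A+T=12, G+C=7 → Tm = 2(12)+4(7) = 52°C
Primer R: A+T=7, G+C=9 → Tm = 2(7)+4(9) = 50°C
52°C vs 50°C → primer F is higher.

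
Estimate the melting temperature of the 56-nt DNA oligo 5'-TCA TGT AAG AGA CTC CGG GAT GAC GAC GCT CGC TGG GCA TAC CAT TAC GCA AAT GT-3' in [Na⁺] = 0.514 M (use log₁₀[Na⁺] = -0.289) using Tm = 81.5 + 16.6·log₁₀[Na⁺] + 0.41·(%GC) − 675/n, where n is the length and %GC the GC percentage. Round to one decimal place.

Length n = 56. Base counts: C=14, T=12, G=15, A=15
G+C = 29, so %GC = 29/56 × 100 = 51.786%
Salt term: 16.6 × (-0.289) = -4.797
GC term: 0.41 × 51.786 = 21.232; length term: −675/56 = −12.054
Tm = 81.5 + (-4.797) + 21.232 − 12.054 = 85.881 → 85.9°C

85.9°C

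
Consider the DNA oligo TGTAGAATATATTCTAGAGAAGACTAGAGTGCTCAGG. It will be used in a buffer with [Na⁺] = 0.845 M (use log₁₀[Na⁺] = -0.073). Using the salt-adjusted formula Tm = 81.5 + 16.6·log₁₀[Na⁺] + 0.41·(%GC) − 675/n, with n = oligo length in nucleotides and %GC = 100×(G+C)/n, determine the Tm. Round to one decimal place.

Length n = 37. Counting bases: T=10, A=13, G=10, C=4
G+C = 14, so %GC = 14/37 × 100 = 37.838%
Salt term: 16.6 × (-0.073) = -1.212
GC term: 0.41 × 37.838 = 15.514; length term: −675/37 = −18.243
Tm = 81.5 + (-1.212) + 15.514 − 18.243 = 77.559 → 77.6°C

77.6°C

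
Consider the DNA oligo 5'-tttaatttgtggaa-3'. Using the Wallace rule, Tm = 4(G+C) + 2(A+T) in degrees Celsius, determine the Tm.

34°C

Base counts: G=3, T=7, C=0, A=4
A+T = 11, G+C = 3
Tm = 2(11) + 4(3) = 22 + 12 = 34°C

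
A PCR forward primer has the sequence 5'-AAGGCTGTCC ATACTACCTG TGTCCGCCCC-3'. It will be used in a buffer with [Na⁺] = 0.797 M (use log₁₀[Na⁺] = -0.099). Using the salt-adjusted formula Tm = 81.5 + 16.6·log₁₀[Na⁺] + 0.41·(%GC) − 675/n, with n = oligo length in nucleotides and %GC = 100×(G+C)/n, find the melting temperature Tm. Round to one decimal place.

Length n = 30. Base counts: T=7, C=12, A=5, G=6
G+C = 18, so %GC = 18/30 × 100 = 60%
Salt term: 16.6 × (-0.099) = -1.643
GC term: 0.41 × 60 = 24.6; length term: −675/30 = −22.5
Tm = 81.5 + (-1.643) + 24.6 − 22.5 = 81.957 → 82.0°C

82.0°C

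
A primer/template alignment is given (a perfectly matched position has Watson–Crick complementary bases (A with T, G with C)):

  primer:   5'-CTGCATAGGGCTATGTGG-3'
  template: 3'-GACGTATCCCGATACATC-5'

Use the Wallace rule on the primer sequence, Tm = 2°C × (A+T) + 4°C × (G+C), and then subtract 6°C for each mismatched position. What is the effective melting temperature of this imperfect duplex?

Primer base counts: A=3, T=5, G=7, C=3 → A+T=8, G+C=10
Perfect-match Tm = 2(8) + 4(10) = 16 + 40 = 56°C
Mismatches (positions where the bases are not complementary): 1 (at position 17)
Effective Tm = 56 − 1×6 = 56 − 6 = 50°C

50°C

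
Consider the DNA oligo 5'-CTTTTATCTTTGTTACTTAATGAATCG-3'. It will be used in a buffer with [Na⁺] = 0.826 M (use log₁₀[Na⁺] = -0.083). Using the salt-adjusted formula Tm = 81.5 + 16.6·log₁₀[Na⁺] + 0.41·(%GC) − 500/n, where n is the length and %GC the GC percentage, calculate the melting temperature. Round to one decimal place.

Length n = 27. G=3, A=6, T=14, C=4
G+C = 7, so %GC = 7/27 × 100 = 25.926%
Salt term: 16.6 × (-0.083) = -1.378
GC term: 0.41 × 25.926 = 10.63; length term: −500/27 = −18.519
Tm = 81.5 + (-1.378) + 10.63 − 18.519 = 72.233 → 72.2°C

72.2°C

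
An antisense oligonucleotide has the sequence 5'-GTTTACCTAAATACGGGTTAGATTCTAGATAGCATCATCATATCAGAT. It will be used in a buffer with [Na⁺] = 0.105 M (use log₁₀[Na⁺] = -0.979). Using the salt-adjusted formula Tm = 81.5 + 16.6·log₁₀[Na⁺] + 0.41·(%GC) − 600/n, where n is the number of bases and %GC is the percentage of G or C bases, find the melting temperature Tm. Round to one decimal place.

Length n = 48. Counting bases: T=16, A=16, C=8, G=8
G+C = 16, so %GC = 16/48 × 100 = 33.333%
Salt term: 16.6 × (-0.979) = -16.251
GC term: 0.41 × 33.333 = 13.667; length term: −600/48 = −12.5
Tm = 81.5 + (-16.251) + 13.667 − 12.5 = 66.416 → 66.4°C

66.4°C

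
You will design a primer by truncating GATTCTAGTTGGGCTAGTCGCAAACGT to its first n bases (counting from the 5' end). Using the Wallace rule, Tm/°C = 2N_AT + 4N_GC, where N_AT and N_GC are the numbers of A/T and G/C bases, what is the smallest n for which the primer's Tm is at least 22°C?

First 7 bases: GATTCTA → Tm = 18°C (< 22°C)
First 8 bases: GATTCTAG → Tm = 22°C (≥ 22°C)
Since every base adds ≥2°C, Tm only increases with n, so the threshold is first crossed at n = 8.

n = 8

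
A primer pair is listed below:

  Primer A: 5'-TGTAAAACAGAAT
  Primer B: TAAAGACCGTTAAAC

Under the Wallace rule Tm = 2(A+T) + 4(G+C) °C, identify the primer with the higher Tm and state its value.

Primer B, 40°C

Primer A: A+T=10, G+C=3 → Tm = 2(10)+4(3) = 32°C
Primer B: A+T=10, G+C=5 → Tm = 2(10)+4(5) = 40°C
32°C vs 40°C → primer B is higher.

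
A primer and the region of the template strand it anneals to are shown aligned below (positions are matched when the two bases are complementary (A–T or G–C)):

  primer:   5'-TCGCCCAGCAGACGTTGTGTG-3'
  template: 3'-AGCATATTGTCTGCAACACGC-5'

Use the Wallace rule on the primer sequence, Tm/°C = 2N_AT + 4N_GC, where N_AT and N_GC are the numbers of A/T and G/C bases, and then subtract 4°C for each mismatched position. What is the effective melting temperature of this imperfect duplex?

Primer base counts: A=3, T=5, G=7, C=6 → A+T=8, G+C=13
Perfect-match Tm = 2(8) + 4(13) = 16 + 52 = 68°C
Mismatches (positions where the bases are not complementary): 5 (at positions 4, 5, 6, 8, 20)
Effective Tm = 68 − 5×4 = 68 − 20 = 48°C

48°C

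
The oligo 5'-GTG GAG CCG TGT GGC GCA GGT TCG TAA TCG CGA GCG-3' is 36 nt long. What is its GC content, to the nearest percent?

Scanning the sequence gives G=16, A=5, T=7, C=8.
G+C = 16 + 8 = 24 out of 36 bases
%GC = 24/36 × 100 = 66.67% ≈ 67%

67%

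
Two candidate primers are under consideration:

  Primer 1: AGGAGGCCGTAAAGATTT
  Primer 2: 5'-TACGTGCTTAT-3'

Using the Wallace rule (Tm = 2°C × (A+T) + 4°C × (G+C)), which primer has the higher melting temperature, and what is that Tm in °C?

Primer 1, 52°C

Primer 1: A+T=10, G+C=8 → Tm = 2(10)+4(8) = 52°C
Primer 2: A+T=7, G+C=4 → Tm = 2(7)+4(4) = 30°C
52°C vs 30°C → primer 1 is higher.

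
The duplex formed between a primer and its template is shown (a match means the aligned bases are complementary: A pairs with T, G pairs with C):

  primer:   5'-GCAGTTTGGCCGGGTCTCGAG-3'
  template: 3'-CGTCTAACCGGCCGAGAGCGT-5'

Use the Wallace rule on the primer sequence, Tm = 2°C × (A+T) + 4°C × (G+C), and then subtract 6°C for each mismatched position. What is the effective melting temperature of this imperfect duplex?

Primer base counts: A=2, T=5, G=9, C=5 → A+T=7, G+C=14
Perfect-match Tm = 2(7) + 4(14) = 14 + 56 = 70°C
Mismatches (positions where the bases are not complementary): 4 (at positions 5, 14, 20, 21)
Effective Tm = 70 − 4×6 = 70 − 24 = 46°C

46°C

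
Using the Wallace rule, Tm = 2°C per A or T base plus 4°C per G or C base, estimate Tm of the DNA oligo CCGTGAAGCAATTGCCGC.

Base counts: A=4, T=3, C=6, G=5
A+T = 7, G+C = 11
Tm = 2(7) + 4(11) = 14 + 44 = 58°C

58°C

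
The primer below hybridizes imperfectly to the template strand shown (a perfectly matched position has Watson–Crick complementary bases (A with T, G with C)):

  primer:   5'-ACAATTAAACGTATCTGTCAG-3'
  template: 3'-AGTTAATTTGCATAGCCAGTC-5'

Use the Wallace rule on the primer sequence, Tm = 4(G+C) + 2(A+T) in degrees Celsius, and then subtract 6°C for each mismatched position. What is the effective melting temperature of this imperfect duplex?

44°C

Primer base counts: A=8, T=6, G=3, C=4 → A+T=14, G+C=7
Perfect-match Tm = 2(14) + 4(7) = 28 + 28 = 56°C
Mismatches (positions where the bases are not complementary): 2 (at positions 1, 16)
Effective Tm = 56 − 2×6 = 56 − 12 = 44°C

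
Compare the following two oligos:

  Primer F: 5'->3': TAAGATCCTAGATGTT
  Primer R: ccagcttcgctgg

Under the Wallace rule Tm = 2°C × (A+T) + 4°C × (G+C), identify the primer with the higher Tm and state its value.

Primer R, 44°C

Primer F: A+T=11, G+C=5 → Tm = 2(11)+4(5) = 42°C
Primer R: A+T=4, G+C=9 → Tm = 2(4)+4(9) = 44°C
42°C vs 44°C → primer R is higher.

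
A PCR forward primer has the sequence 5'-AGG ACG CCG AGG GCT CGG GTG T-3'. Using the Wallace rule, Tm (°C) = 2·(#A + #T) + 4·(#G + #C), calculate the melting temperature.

Counting bases: A=3, T=3, G=11, C=5
So N_AT = 6 and N_GC = 16.
Tm = 4·16 + 2·6 = 64 + 12 = 76°C

76°C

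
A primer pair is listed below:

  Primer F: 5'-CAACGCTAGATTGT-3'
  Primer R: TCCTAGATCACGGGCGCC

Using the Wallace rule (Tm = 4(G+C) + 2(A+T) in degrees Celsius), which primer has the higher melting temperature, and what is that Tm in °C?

Primer F: A+T=8, G+C=6 → Tm = 2(8)+4(6) = 40°C
Primer R: A+T=6, G+C=12 → Tm = 2(6)+4(12) = 60°C
40°C vs 60°C → primer R is higher.

Primer R, 60°C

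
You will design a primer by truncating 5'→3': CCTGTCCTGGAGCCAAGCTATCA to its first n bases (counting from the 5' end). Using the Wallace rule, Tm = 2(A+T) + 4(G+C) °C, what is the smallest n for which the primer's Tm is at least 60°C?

n = 18

First 17 bases: CCTGTCCTGGAGCCAAG → Tm = 56°C (< 60°C)
First 18 bases: CCTGTCCTGGAGCCAAGC → Tm = 60°C (≥ 60°C)
Each additional base adds 2°C (A/T) or 4°C (G/C), so Tm is non-decreasing in n; n = 18 is the first length to reach 60°C.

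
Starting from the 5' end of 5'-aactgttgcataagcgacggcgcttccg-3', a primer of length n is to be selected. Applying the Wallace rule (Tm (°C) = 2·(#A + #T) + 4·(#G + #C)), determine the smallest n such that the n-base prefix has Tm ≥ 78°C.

n = 26

First 25 bases: AACTGTTGCATAAGCGACGGCGCTT → Tm = 76°C (< 78°C)
First 26 bases: AACTGTTGCATAAGCGACGGCGCTTC → Tm = 80°C (≥ 78°C)
Each additional base adds 2°C (A/T) or 4°C (G/C), so Tm is non-decreasing in n; n = 26 is the first length to reach 78°C.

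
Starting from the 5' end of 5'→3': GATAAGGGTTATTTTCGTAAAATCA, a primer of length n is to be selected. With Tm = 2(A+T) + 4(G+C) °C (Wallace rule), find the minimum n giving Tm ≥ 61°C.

n = 24

First 23 bases: GATAAGGGTTATTTTCGTAAAAT → Tm = 58°C (< 61°C)
First 24 bases: GATAAGGGTTATTTTCGTAAAATC → Tm = 62°C (≥ 61°C)
Since every base adds ≥2°C, Tm only increases with n, so the threshold is first crossed at n = 24.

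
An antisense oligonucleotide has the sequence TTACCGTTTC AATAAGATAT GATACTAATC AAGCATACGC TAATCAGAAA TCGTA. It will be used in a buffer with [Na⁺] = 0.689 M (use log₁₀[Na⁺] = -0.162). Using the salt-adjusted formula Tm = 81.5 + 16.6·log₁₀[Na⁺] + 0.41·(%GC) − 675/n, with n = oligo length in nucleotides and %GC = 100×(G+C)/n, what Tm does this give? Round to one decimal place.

79.2°C

Length n = 55. G=7, C=10, A=22, T=16
G+C = 17, so %GC = 17/55 × 100 = 30.909%
Salt term: 16.6 × (-0.162) = -2.689
GC term: 0.41 × 30.909 = 12.673; length term: −675/55 = −12.273
Tm = 81.5 + (-2.689) + 12.673 − 12.273 = 79.211 → 79.2°C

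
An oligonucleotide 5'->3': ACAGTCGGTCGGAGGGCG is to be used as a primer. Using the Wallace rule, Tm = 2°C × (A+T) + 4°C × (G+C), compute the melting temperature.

T=2, G=9, A=3, C=4
A+T = 5, G+C = 13
Tm = 2(5) + 4(13) = 10 + 52 = 62°C

62°C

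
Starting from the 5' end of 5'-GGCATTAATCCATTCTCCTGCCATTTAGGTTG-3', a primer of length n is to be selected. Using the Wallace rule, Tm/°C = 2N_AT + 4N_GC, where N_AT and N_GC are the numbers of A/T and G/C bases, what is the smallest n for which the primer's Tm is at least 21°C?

n = 8

First 7 bases: GGCATTA → Tm = 20°C (< 21°C)
First 8 bases: GGCATTAA → Tm = 22°C (≥ 21°C)
Since every base adds ≥2°C, Tm only increases with n, so the threshold is first crossed at n = 8.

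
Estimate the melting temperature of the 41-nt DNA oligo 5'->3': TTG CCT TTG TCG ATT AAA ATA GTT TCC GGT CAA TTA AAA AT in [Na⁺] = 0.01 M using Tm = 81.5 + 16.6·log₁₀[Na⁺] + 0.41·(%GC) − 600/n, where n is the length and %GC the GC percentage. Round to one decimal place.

Length n = 41. G=6, A=13, T=16, C=6
G+C = 12, so %GC = 12/41 × 100 = 29.268%
Salt term: 16.6 × (-2) = -33.2
GC term: 0.41 × 29.268 = 12; length term: −600/41 = −14.634
Tm = 81.5 + (-33.2) + 12 − 14.634 = 45.666 → 45.7°C

45.7°C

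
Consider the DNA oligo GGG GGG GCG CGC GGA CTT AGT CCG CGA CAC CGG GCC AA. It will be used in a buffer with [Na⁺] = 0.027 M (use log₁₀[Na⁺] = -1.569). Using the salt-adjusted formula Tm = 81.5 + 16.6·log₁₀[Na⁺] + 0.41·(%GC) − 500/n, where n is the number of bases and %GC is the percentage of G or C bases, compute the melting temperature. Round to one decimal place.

73.6°C

Length n = 38. Counting bases: T=3, C=12, A=6, G=17
G+C = 29, so %GC = 29/38 × 100 = 76.316%
Salt term: 16.6 × (-1.569) = -26.045
GC term: 0.41 × 76.316 = 31.29; length term: −500/38 = −13.158
Tm = 81.5 + (-26.045) + 31.29 − 13.158 = 73.587 → 73.6°C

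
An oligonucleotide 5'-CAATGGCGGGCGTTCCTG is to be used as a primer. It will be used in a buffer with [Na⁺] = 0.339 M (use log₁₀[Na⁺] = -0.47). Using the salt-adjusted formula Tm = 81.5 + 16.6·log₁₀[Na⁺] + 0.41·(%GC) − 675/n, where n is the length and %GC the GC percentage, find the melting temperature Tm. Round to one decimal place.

63.5°C

Length n = 18. Base counts: G=7, A=2, C=5, T=4
G+C = 12, so %GC = 12/18 × 100 = 66.667%
Salt term: 16.6 × (-0.47) = -7.802
GC term: 0.41 × 66.667 = 27.333; length term: −675/18 = −37.5
Tm = 81.5 + (-7.802) + 27.333 − 37.5 = 63.531 → 63.5°C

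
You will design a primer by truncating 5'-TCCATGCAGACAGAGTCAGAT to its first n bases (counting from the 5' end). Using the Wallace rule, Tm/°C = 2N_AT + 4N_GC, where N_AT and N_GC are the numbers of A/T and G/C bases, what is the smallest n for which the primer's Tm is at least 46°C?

n = 15

First 14 bases: TCCATGCAGACAGA → Tm = 42°C (< 46°C)
First 15 bases: TCCATGCAGACAGAG → Tm = 46°C (≥ 46°C)
Since every base adds ≥2°C, Tm only increases with n, so the threshold is first crossed at n = 15.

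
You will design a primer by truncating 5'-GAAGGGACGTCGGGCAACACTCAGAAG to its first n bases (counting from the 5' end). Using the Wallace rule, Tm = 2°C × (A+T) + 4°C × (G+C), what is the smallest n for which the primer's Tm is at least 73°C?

First 22 bases: GAAGGGACGTCGGGCAACACTC → Tm = 72°C (< 73°C)
First 23 bases: GAAGGGACGTCGGGCAACACTCA → Tm = 74°C (≥ 73°C)
Each additional base adds 2°C (A/T) or 4°C (G/C), so Tm is non-decreasing in n; n = 23 is the first length to reach 73°C.

n = 23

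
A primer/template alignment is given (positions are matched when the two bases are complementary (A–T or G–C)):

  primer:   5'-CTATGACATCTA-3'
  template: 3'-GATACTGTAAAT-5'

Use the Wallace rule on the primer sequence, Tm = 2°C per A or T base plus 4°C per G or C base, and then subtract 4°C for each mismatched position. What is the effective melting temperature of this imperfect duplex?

28°C

Primer base counts: A=4, T=4, G=1, C=3 → A+T=8, G+C=4
Perfect-match Tm = 2(8) + 4(4) = 16 + 16 = 32°C
Mismatches (positions where the bases are not complementary): 1 (at position 10)
Effective Tm = 32 − 1×4 = 32 − 4 = 28°C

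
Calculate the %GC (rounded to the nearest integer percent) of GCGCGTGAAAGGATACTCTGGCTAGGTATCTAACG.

T=8, A=9, C=7, G=11
G+C = 11 + 7 = 18 out of 35 bases
%GC = 18/35 × 100 = 51.43% ≈ 51%

51%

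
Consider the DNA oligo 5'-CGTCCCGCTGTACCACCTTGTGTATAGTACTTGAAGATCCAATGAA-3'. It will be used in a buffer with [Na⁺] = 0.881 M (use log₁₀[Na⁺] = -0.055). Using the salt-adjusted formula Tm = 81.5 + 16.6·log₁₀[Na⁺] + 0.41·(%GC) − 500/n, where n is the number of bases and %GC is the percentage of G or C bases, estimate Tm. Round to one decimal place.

88.4°C

Length n = 46. T=13, C=12, G=9, A=12
G+C = 21, so %GC = 21/46 × 100 = 45.652%
Salt term: 16.6 × (-0.055) = -0.913
GC term: 0.41 × 45.652 = 18.717; length term: −500/46 = −10.87
Tm = 81.5 + (-0.913) + 18.717 − 10.87 = 88.434 → 88.4°C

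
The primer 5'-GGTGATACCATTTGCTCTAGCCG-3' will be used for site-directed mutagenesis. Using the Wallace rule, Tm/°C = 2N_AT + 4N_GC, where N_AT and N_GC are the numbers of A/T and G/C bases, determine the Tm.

Counting bases: G=6, A=4, T=7, C=6
AT pairs contribute 11, GC pairs contribute 12.
Tm = 4·12 + 2·11 = 48 + 22 = 70°C

70°C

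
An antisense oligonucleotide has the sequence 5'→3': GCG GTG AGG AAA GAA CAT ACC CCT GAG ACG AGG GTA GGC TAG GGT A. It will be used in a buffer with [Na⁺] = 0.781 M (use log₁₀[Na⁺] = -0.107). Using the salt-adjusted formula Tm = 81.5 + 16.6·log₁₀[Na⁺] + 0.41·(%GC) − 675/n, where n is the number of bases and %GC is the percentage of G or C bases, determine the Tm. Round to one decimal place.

Length n = 46. A=14, C=8, G=18, T=6
G+C = 26, so %GC = 26/46 × 100 = 56.522%
Salt term: 16.6 × (-0.107) = -1.776
GC term: 0.41 × 56.522 = 23.174; length term: −675/46 = −14.674
Tm = 81.5 + (-1.776) + 23.174 − 14.674 = 88.224 → 88.2°C

88.2°C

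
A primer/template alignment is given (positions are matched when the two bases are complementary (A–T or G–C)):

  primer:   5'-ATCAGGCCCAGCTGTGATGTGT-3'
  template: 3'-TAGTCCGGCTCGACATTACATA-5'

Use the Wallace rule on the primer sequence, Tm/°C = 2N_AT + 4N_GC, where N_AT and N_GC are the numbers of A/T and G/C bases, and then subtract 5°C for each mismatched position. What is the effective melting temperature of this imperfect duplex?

Primer base counts: A=4, T=6, G=7, C=5 → A+T=10, G+C=12
Perfect-match Tm = 2(10) + 4(12) = 20 + 48 = 68°C
Mismatches (positions where the bases are not complementary): 3 (at positions 9, 16, 21)
Effective Tm = 68 − 3×5 = 68 − 15 = 53°C

53°C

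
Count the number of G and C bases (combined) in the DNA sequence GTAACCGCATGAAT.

6

Scanning the sequence gives A=5, T=3, C=3, G=3.
G+C = 3 + 3 = 6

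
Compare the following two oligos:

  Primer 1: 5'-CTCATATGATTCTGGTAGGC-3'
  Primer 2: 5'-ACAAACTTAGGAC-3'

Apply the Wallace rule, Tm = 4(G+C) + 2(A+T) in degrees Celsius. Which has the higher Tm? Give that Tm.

Primer 1: A+T=11, G+C=9 → Tm = 2(11)+4(9) = 58°C
Primer 2: A+T=8, G+C=5 → Tm = 2(8)+4(5) = 36°C
58°C vs 36°C → primer 1 is higher.

Primer 1, 58°C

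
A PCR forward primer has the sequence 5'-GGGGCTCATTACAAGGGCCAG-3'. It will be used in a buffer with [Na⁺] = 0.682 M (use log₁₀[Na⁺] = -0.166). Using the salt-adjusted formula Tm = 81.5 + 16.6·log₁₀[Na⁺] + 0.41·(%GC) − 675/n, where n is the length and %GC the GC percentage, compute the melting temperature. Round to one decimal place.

Length n = 21. Scanning the sequence gives C=5, T=3, G=8, A=5.
G+C = 13, so %GC = 13/21 × 100 = 61.905%
Salt term: 16.6 × (-0.166) = -2.756
GC term: 0.41 × 61.905 = 25.381; length term: −675/21 = −32.143
Tm = 81.5 + (-2.756) + 25.381 − 32.143 = 71.982 → 72.0°C

72.0°C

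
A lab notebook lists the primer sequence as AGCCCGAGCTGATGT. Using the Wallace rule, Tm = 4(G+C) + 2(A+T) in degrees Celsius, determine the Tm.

48°C

Base counts: A=3, T=3, G=5, C=4
A+T = 6, G+C = 9
Tm = 4·9 + 2·6 = 36 + 12 = 48°C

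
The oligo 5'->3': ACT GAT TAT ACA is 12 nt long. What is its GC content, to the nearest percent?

25%

T=4, C=2, A=5, G=1
G+C = 1 + 2 = 3 out of 12 bases
%GC = 3/12 × 100 = 25% ≈ 25%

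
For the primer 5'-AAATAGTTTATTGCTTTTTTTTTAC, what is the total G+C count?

4

Counting bases: A=6, G=2, C=2, T=15
G+C = 2 + 2 = 4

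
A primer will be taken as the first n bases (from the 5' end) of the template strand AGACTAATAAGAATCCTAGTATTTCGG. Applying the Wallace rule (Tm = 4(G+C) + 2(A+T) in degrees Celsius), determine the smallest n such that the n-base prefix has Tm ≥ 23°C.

n = 10

First 9 bases: AGACTAATA → Tm = 22°C (< 23°C)
First 10 bases: AGACTAATAA → Tm = 24°C (≥ 23°C)
Since every base adds ≥2°C, Tm only increases with n, so the threshold is first crossed at n = 10.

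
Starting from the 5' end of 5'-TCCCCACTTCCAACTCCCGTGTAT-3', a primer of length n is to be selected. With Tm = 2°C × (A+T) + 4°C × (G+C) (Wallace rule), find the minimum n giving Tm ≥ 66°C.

n = 21

First 20 bases: TCCCCACTTCCAACTCCCGT → Tm = 64°C (< 66°C)
First 21 bases: TCCCCACTTCCAACTCCCGTG → Tm = 68°C (≥ 66°C)
Each additional base adds 2°C (A/T) or 4°C (G/C), so Tm is non-decreasing in n; n = 21 is the first length to reach 66°C.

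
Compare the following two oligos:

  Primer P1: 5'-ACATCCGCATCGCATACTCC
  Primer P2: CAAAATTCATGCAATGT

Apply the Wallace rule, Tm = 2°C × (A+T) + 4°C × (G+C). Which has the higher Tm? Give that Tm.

Primer P1, 62°C

Primer P1: A+T=9, G+C=11 → Tm = 2(9)+4(11) = 62°C
Primer P2: A+T=12, G+C=5 → Tm = 2(12)+4(5) = 44°C
62°C vs 44°C → primer P1 is higher.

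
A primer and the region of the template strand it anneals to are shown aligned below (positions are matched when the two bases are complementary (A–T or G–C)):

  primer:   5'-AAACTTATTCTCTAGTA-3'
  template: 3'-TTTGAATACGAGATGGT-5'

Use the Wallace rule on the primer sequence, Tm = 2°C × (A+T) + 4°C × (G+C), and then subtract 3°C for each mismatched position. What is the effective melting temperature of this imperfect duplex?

33°C

Primer base counts: A=6, T=7, G=1, C=3 → A+T=13, G+C=4
Perfect-match Tm = 2(13) + 4(4) = 26 + 16 = 42°C
Mismatches (positions where the bases are not complementary): 3 (at positions 9, 15, 16)
Effective Tm = 42 − 3×3 = 42 − 9 = 33°C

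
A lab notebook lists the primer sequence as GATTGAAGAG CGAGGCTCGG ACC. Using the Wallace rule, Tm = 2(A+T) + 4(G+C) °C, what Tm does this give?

74°C

Counting bases: T=3, G=9, C=5, A=6
So N_AT = 9 and N_GC = 14.
Tm = 4·14 + 2·9 = 56 + 18 = 74°C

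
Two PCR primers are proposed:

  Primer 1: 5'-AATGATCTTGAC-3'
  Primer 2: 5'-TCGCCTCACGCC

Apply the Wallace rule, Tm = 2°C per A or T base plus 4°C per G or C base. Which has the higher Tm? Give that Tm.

Primer 1: A+T=8, G+C=4 → Tm = 2(8)+4(4) = 32°C
Primer 2: A+T=3, G+C=9 → Tm = 2(3)+4(9) = 42°C
32°C vs 42°C → primer 2 is higher.

Primer 2, 42°C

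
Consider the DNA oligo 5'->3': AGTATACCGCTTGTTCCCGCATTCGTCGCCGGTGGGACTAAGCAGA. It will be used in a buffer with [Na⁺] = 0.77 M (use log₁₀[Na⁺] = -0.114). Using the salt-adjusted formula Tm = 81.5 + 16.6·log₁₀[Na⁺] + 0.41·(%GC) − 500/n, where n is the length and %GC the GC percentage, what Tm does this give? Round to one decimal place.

91.9°C

Length n = 46. Base counts: G=13, C=13, T=11, A=9
G+C = 26, so %GC = 26/46 × 100 = 56.522%
Salt term: 16.6 × (-0.114) = -1.892
GC term: 0.41 × 56.522 = 23.174; length term: −500/46 = −10.87
Tm = 81.5 + (-1.892) + 23.174 − 10.87 = 91.912 → 91.9°C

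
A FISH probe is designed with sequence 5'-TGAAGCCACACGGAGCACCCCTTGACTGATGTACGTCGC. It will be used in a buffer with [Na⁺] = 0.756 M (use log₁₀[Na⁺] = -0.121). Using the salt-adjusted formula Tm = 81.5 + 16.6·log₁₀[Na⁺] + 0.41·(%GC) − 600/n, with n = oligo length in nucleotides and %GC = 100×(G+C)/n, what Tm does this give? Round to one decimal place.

Length n = 39. T=7, C=13, A=9, G=10
G+C = 23, so %GC = 23/39 × 100 = 58.974%
Salt term: 16.6 × (-0.121) = -2.009
GC term: 0.41 × 58.974 = 24.179; length term: −600/39 = −15.385
Tm = 81.5 + (-2.009) + 24.179 − 15.385 = 88.285 → 88.3°C

88.3°C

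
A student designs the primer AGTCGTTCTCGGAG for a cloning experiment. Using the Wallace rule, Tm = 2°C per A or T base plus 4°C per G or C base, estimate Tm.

44°C

Base counts: A=2, T=4, G=5, C=3
So N_AT = 6 and N_GC = 8.
Tm = 2×6 + 4×8 = 44°C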